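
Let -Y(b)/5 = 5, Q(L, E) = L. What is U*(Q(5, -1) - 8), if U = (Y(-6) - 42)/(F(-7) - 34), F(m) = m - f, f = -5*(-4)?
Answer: -201/61 ≈ -3.2951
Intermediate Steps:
f = 20
Y(b) = -25 (Y(b) = -5*5 = -25)
F(m) = -20 + m (F(m) = m - 1*20 = m - 20 = -20 + m)
U = 67/61 (U = (-25 - 42)/((-20 - 7) - 34) = -67/(-27 - 34) = -67/(-61) = -67*(-1/61) = 67/61 ≈ 1.0984)
U*(Q(5, -1) - 8) = 67*(5 - 8)/61 = (67/61)*(-3) = -201/61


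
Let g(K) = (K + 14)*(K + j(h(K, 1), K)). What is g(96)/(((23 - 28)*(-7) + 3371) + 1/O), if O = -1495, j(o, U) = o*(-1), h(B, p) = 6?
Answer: 4933500/1697323 ≈ 2.9066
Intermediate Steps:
j(o, U) = -o
g(K) = (-6 + K)*(14 + K) (g(K) = (K + 14)*(K - 1*6) = (14 + K)*(K - 6) = (14 + K)*(-6 + K) = (-6 + K)*(14 + K))
g(96)/(((23 - 28)*(-7) + 3371) + 1/O) = (-84 + 96² + 8*96)/(((23 - 28)*(-7) + 3371) + 1/(-1495)) = (-84 + 9216 + 768)/((-5*(-7) + 3371) - 1/1495) = 9900/((35 + 3371) - 1/1495) = 9900/(3406 - 1/1495) = 9900/(5091969/1495) = 9900*(1495/5091969) = 4933500/1697323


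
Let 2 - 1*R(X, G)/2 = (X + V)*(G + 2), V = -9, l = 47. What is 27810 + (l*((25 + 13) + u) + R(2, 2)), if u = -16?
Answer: 28904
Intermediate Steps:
R(X, G) = 4 - 2*(-9 + X)*(2 + G) (R(X, G) = 4 - 2*(X - 9)*(G + 2) = 4 - 2*(-9 + X)*(2 + G))
27810 + (l*((25 + 13) + u) + R(2, 2)) = 27810 + (47*((25 + 13) - 16) + (40 - 4*2 + 18*2 - 2*2*2)) = 27810 + (47*(38 - 16) + (40 - 8 + 36 - 8)) = 27810 + (47*22 + 60) = 27810 + (1034 + 60) = 27810 + 1094 = 28904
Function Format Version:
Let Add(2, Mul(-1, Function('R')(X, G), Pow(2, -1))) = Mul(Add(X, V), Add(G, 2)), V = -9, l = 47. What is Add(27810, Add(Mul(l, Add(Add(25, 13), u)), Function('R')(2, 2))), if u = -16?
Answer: 28904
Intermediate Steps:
Function('R')(X, G) = Add(4, Mul(-2, Add(-9, X), Add(2, G))) (Function('R')(X, G) = Add(4, Mul(-2, Mul(Add(X, -9), Add(G, 2)))) = Add(4, Mul(-2, Mul(Add(-9, X), Add(2, G)))) = Add(4, Mul(-2, Add(-9, X), Add(2, G))))
Add(27810, Add(Mul(l, Add(Add(25, 13), u)), Function('R')(2, 2))) = Add(27810, Add(Mul(47, Add(Add(25, 13), -16)), Add(40, Mul(-4, 2), Mul(18, 2), Mul(-2, 2, 2)))) = Add(27810, Add(Mul(47, Add(38, -16)), Add(40, -8, 36, -8))) = Add(27810, Add(Mul(47, 22), 60)) = Add(27810, Add(1034, 60)) = Add(27810, 1094) = 28904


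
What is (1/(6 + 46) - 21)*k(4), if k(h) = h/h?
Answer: -1091/52 ≈ -20.981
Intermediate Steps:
k(h) = 1
(1/(6 + 46) - 21)*k(4) = (1/(6 + 46) - 21)*1 = (1/52 - 21)*1 = -1091/52*1 = -1091/52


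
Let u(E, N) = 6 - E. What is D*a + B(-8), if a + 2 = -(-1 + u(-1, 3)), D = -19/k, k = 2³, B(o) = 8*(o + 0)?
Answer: -45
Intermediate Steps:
B(o) = 8*o
k = 8
D = -19/8 ≈ -2.3750
a = -8 (a = -2 - (-1 + (6 - 1*(-1))) = -2 - (-1 + (6 + 1)) = -2 - (-1 + 7) = -2 - 1*6 = -2 - 6 = -8)
D*a + B(-8) = -19/8*(-8) + 8*(-8) = 19 - 64 = -45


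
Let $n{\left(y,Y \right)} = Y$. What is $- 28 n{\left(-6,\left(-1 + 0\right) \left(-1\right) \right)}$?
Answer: $-28$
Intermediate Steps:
$- 28 n{\left(-6,\left(-1 + 0\right) \left(-1\right) \right)} = - 28 \left(-1 + 0\right) \left(-1\right) = - 28 \left(\left(-1\right) \left(-1\right)\right) = \left(-28\right) 1 = -28$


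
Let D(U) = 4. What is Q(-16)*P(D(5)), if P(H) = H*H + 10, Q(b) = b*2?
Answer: -832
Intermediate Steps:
Q(b) = 2*b
P(H) = 10 + H**2 (P(H) = H**2 + 10 = 10 + H**2)
Q(-16)*P(D(5)) = (2*(-16))*(10 + 4**2) = -32*(10 + 16) = -32*26 = -832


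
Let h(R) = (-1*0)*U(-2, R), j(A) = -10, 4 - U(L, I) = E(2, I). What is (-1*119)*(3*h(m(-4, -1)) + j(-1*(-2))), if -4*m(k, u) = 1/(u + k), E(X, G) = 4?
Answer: 1190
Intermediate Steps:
U(L, I) = 0 (U(L, I) = 4 - 1*4 = 4 - 4 = 0)
m(k, u) = -1/(4*(k + u)) (m(k, u) = -1/(4*(u + k)) = -1/(4*(k + u)))
h(R) = 0 (h(R) = -1*0*0 = 0*0 = 0)
(-1*119)*(3*h(m(-4, -1)) + j(-1*(-2))) = (-1*119)*(3*0 - 10) = -119*(0 - 10) = -119*(-10) = 1190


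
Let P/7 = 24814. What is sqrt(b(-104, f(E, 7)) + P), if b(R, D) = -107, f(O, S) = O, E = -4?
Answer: sqrt(173591) ≈ 416.64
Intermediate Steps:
P = 173698 (P = 7*24814 = 173698)
sqrt(b(-104, f(E, 7)) + P) = sqrt(-107 + 173698) = sqrt(173591)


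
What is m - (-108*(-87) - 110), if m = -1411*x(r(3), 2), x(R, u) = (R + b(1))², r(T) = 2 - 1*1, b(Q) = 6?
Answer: -78425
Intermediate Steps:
r(T) = 1 (r(T) = 2 - 1 = 1)
x(R, u) = (6 + R)² (x(R, u) = (R + 6)² = (6 + R)²)
m = -69139 (m = -1411*(6 + 1)² = -1411*7² = -1411*49 = -69139)
m - (-108*(-87) - 110) = -69139 - (-108*(-87) - 110) = -69139 - (9396 - 110) = -69139 - 1*9286 = -69139 - 9286 = -78425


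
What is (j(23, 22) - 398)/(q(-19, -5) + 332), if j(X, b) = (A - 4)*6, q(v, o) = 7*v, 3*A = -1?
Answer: -424/199 ≈ -2.1307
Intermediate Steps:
A = -⅓ (A = (⅓)*(-1) = -⅓ ≈ -0.33333)
j(X, b) = -26 (j(X, b) = (-⅓ - 4)*6 = -13/3*6 = -26)
(j(23, 22) - 398)/(q(-19, -5) + 332) = (-26 - 398)/(7*(-19) + 332) = -424/(-133 + 332) = -424/199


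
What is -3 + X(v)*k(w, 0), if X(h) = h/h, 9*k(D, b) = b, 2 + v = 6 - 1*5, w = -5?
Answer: -3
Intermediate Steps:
v = -1 (v = -2 + (6 - 1*5) = -2 + (6 - 5) = -2 + 1 = -1)
k(D, b) = b/9
X(h) = 1
-3 + X(v)*k(w, 0) = -3 + 1*((⅑)*0) = -3 + 1*0 = -3 + 0 = -3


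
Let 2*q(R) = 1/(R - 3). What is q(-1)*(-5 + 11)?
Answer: -¾ ≈ -0.75000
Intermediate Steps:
q(R) = 1/(2*(-3 + R)) (q(R) = 1/(2*(R - 3)) = 1/(2*(-3 + R)))
q(-1)*(-5 + 11) = (1/(2*(-3 - 1)))*(-5 + 11) = ((½)/(-4))*6 = ((½)*(-¼))*6 = -⅛*6 = -¾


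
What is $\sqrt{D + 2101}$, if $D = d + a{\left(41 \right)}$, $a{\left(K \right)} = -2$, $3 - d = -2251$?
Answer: $\sqrt{4353} \approx 65.977$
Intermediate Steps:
$d = 2254$ ($d = 3 - -2251 = 3 + 2251 = 2254$)
$D = 2252$ ($D = 2254 - 2 = 2252$)
$\sqrt{D + 2101} = \sqrt{2252 + 2101} = \sqrt{4353}$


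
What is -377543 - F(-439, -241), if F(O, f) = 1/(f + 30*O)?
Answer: -5063229172/13411 ≈ -3.7754e+5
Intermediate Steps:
-377543 - F(-439, -241) = -377543 - 1/(-241 + 30*(-439)) = -377543 - 1/(-241 - 13170) = -377543 - 1/(-13411) = -377543 - 1*(-1/13411) = -377543 + 1/13411 = -5063229172/13411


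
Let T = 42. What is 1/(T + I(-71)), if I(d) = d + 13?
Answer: -1/16 ≈ -0.062500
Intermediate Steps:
I(d) = 13 + d
1/(T + I(-71)) = 1/(42 + (13 - 71)) = 1/(42 - 58) = 1/(-16) = -1/16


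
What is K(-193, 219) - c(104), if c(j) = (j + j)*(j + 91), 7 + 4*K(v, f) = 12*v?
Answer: -164563/4 ≈ -41141.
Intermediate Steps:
K(v, f) = -7/4 + 3*v (K(v, f) = -7/4 + (12*v)/4 = -7/4 + 3*v)
c(j) = 2*j*(91 + j) (c(j) = (2*j)*(91 + j) = 2*j*(91 + j))
K(-193, 219) - c(104) = (-7/4 + 3*(-193)) - 2*104*(91 + 104) = (-7/4 - 579) - 2*104*195 = -2323/4 - 1*40560 = -2323/4 - 40560 = -164563/4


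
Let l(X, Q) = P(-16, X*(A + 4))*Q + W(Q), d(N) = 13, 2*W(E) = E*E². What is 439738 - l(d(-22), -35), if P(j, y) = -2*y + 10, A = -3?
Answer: 921231/2 ≈ 4.6062e+5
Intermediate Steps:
W(E) = E³/2 (W(E) = (E*E²)/2 = E³/2)
P(j, y) = 10 - 2*y
l(X, Q) = Q³/2 + Q*(10 - 2*X) (l(X, Q) = (10 - 2*X*(-3 + 4))*Q + Q³/2 = (10 - 2*X)*Q + Q³/2 = Q*(10 - 2*X) + Q³/2 = Q³/2 + Q*(10 - 2*X))
439738 - l(d(-22), -35) = 439738 - (-35)*(20 + (-35)² - 4*13)/2 = 439738 - (-35)*(20 + 1225 - 52)/2 = 439738 - (-35)*1193/2 = 439738 - 1*(-41755/2) = 439738 + 41755/2 = 921231/2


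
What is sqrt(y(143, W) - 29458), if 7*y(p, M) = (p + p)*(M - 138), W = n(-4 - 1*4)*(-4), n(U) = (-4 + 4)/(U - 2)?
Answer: I*sqrt(1719718)/7 ≈ 187.34*I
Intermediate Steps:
n(U) = 0 (n(U) = 0/(-2 + U) = 0)
W = 0 (W = 0*(-4) = 0)
y(p, M) = 2*p*(-138 + M)/7 (y(p, M) = ((p + p)*(M - 138))/7 = ((2*p)*(-138 + M))/7 = (2*p*(-138 + M))/7 = 2*p*(-138 + M)/7)
sqrt(y(143, W) - 29458) = sqrt((2/7)*143*(-138 + 0) - 29458) = sqrt((2/7)*143*(-138) - 29458) = sqrt(-39468/7 - 29458) = sqrt(-245674/7) = I*sqrt(1719718)/7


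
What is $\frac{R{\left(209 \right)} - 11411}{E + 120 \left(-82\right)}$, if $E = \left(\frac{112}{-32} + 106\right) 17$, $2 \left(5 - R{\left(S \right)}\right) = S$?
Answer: $\frac{23021}{16195} \approx 1.4215$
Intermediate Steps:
$R{\left(S \right)} = 5 - \frac{S}{2}$
$E = \frac{3485}{2}$ ($E = \left(112 \left(- \frac{1}{32}\right) + 106\right) 17 = \left(- \frac{7}{2} + 106\right) 17 = \frac{205}{2} \cdot 17 = \frac{3485}{2} \approx 1742.5$)
$\frac{R{\left(209 \right)} - 11411}{E + 120 \left(-82\right)} = \frac{\left(5 - \frac{209}{2}\right) - 11411}{\frac{3485}{2} + 120 \left(-82\right)} = \frac{\left(5 - \frac{209}{2}\right) - 11411}{\frac{3485}{2} - 9840} = \frac{- \frac{199}{2} - 11411}{- \frac{16195}{2}} = \left(- \frac{23021}{2}\right) \left(- \frac{2}{16195}\right) = \frac{23021}{16195}$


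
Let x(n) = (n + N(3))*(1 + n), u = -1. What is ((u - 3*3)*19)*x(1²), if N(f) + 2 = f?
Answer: -760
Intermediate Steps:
N(f) = -2 + f
x(n) = (1 + n)² (x(n) = (n + (-2 + 3))*(1 + n) = (n + 1)*(1 + n) = (1 + n)*(1 + n) = (1 + n)²)
((u - 3*3)*19)*x(1²) = ((-1 - 3*3)*19)*(1 + (1²)² + 2*1²) = ((-1 - 9)*19)*(1 + 1² + 2*1) = (-10*19)*(1 + 1 + 2) = -190*4 = -760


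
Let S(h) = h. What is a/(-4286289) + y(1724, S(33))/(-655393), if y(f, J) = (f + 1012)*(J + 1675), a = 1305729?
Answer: -6961990445643/936401268859 ≈ -7.4348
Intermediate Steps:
y(f, J) = (1012 + f)*(1675 + J)
a/(-4286289) + y(1724, S(33))/(-655393) = 1305729/(-4286289) + (1695100 + 1012*33 + 1675*1724 + 33*1724)/(-655393) = 1305729*(-1/4286289) + (1695100 + 33396 + 2887700 + 56892)*(-1/655393) = -435243/1428763 + 4673088*(-1/655393) = -435243/1428763 - 4673088/655393 = -6961990445643/936401268859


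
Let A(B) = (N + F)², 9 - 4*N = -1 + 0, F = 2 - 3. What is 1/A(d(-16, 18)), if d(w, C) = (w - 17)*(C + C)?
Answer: 4/9 ≈ 0.44444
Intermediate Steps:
F = -1
d(w, C) = 2*C*(-17 + w) (d(w, C) = (-17 + w)*(2*C) = 2*C*(-17 + w))
N = 5/2 (N = 9/4 - (-1 + 0)/4 = 9/4 - ¼*(-1) = 9/4 + ¼ = 5/2 ≈ 2.5000)
A(B) = 9/4 (A(B) = (5/2 - 1)² = (3/2)² = 9/4)
1/A(d(-16, 18)) = 1/(9/4) = 4/9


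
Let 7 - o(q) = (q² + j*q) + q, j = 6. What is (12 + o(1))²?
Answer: 121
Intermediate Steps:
o(q) = 7 - q² - 7*q (o(q) = 7 - ((q² + 6*q) + q) = 7 - (q² + 7*q) = 7 + (-q² - 7*q) = 7 - q² - 7*q)
(12 + o(1))² = (12 + (7 - 1*1² - 7*1))² = (12 + (7 - 1*1 - 7))² = (12 + (7 - 1 - 7))² = (12 - 1)² = 11² = 121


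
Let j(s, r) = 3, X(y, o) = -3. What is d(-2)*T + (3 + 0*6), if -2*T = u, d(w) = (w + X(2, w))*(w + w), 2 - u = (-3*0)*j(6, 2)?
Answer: -17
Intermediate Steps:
u = 2 (u = 2 - (-3*0)*3 = 2 - 0*3 = 2 - 1*0 = 2 + 0 = 2)
d(w) = 2*w*(-3 + w) (d(w) = (w - 3)*(w + w) = (-3 + w)*(2*w) = 2*w*(-3 + w))
T = -1 (T = -1/2*2 = -1)
d(-2)*T + (3 + 0*6) = (2*(-2)*(-3 - 2))*(-1) + (3 + 0*6) = (2*(-2)*(-5))*(-1) + (3 + 0) = 20*(-1) + 3 = -20 + 3 = -17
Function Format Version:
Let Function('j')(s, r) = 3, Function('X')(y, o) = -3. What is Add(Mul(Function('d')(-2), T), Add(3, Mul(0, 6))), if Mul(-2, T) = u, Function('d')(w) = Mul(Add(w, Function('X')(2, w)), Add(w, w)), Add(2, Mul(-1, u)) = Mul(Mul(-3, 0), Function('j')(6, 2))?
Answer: -17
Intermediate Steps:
u = 2 (u = Add(2, Mul(-1, Mul(Mul(-3, 0), 3))) = Add(2, Mul(-1, Mul(0, 3))) = Add(2, Mul(-1, 0)) = Add(2, 0) = 2)
Function('d')(w) = Mul(2, w, Add(-3, w)) (Function('d')(w) = Mul(Add(w, -3), Add(w, w)) = Mul(Add(-3, w), Mul(2, w)) = Mul(2, w, Add(-3, w)))
T = -1 (T = Mul(Rational(-1, 2), 2) = -1)
Add(Mul(Function('d')(-2), T), Add(3, Mul(0, 6))) = Add(Mul(Mul(2, -2, Add(-3, -2)), -1), Add(3, Mul(0, 6))) = Add(Mul(Mul(2, -2, -5), -1), Add(3, 0)) = Add(Mul(20, -1), 3) = Add(-20, 3) = -17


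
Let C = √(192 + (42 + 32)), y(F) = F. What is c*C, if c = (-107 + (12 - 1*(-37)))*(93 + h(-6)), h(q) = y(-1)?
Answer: -5336*√266 ≈ -87028.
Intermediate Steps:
h(q) = -1
C = √266 (C = √(192 + 74) = √266 ≈ 16.310)
c = -5336 (c = (-107 + (12 - 1*(-37)))*(93 - 1) = (-107 + (12 + 37))*92 = (-107 + 49)*92 = -58*92 = -5336)
c*C = -5336*√266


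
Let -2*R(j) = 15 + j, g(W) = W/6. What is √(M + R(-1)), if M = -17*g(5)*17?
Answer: I*√8922/6 ≈ 15.743*I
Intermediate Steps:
g(W) = W/6 (g(W) = W*(⅙) = W/6)
R(j) = -15/2 - j/2 (R(j) = -(15 + j)/2 = -15/2 - j/2)
M = -1445/6 (M = -17*5/6*17 = -17*⅚*17 = -85/6*17 = -1445/6 ≈ -240.83)
√(M + R(-1)) = √(-1445/6 + (-15/2 - ½*(-1))) = √(-1445/6 + (-15/2 + ½)) = √(-1445/6 - 7) = √(-1487/6) = I*√8922/6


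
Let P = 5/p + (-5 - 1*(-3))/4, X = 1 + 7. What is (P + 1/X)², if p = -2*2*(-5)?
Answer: 1/64 ≈ 0.015625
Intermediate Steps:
p = 20 (p = -4*(-5) = 20)
X = 8
P = -¼ (P = 5/20 + (-5 - 1*(-3))/4 = 5*(1/20) + (-5 + 3)*(¼) = ¼ - 2*¼ = ¼ - ½ = -¼ ≈ -0.25000)
(P + 1/X)² = (-¼ + 1/8)² = (-¼ + ⅛)² = (-⅛)² = 1/64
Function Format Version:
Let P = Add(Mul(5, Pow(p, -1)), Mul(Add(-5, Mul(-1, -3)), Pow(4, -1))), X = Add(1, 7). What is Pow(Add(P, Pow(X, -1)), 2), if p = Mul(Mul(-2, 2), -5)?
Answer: Rational(1, 64) ≈ 0.015625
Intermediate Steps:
p = 20 (p = Mul(-4, -5) = 20)
X = 8
P = Rational(-1, 4) (P = Add(Mul(5, Pow(20, -1)), Mul(Add(-5, Mul(-1, -3)), Pow(4, -1))) = Add(Mul(5, Rational(1, 20)), Mul(Add(-5, 3), Rational(1, 4))) = Add(Rational(1, 4), Mul(-2, Rational(1, 4))) = Add(Rational(1, 4), Rational(-1, 2)) = Rational(-1, 4) ≈ -0.25000)
Pow(Add(P, Pow(X, -1)), 2) = Pow(Add(Rational(-1, 4), Pow(8, -1)), 2) = Pow(Add(Rational(-1, 4), Rational(1, 8)), 2) = Pow(Rational(-1, 8), 2) = Rational(1, 64)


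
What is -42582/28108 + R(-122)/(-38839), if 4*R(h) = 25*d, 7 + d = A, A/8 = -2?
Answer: -1649801773/1091686612 ≈ -1.5112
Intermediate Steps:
A = -16 (A = 8*(-2) = -16)
d = -23 (d = -7 - 16 = -23)
R(h) = -575/4 (R(h) = (25*(-23))/4 = (1/4)*(-575) = -575/4)
-42582/28108 + R(-122)/(-38839) = -42582/28108 - 575/4/(-38839) = -42582*1/28108 - 575/4*(-1/38839) = -21291/14054 + 575/155356 = -1649801773/1091686612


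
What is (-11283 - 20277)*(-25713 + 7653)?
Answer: 569973600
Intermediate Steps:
(-11283 - 20277)*(-25713 + 7653) = -31560*(-18060) = 569973600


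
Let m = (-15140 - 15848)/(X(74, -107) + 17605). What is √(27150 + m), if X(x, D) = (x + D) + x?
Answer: 2*√528340994697/8823 ≈ 164.77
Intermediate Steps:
X(x, D) = D + 2*x (X(x, D) = (D + x) + x = D + 2*x)
m = -15494/8823 (m = (-15140 - 15848)/((-107 + 2*74) + 17605) = -30988/((-107 + 148) + 17605) = -30988/(41 + 17605) = -30988/17646 = -30988*1/17646 = -15494/8823 ≈ -1.7561)
√(27150 + m) = √(27150 - 15494/8823) = √(239528956/8823) = 2*√528340994697/8823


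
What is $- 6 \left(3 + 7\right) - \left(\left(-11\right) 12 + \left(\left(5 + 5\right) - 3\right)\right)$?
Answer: $65$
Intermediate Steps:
$- 6 \left(3 + 7\right) - \left(\left(-11\right) 12 + \left(\left(5 + 5\right) - 3\right)\right) = \left(-6\right) 10 - \left(-132 + \left(10 - 3\right)\right) = -60 - \left(-132 + 7\right) = -60 - -125 = -60 + 125 = 65$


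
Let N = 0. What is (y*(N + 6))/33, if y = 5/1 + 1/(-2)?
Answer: 9/11 ≈ 0.81818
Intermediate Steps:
y = 9/2 (y = 5*1 + 1*(-½) = 5 - ½ = 9/2 ≈ 4.5000)
(y*(N + 6))/33 = (9*(0 + 6)/2)/33 = ((9/2)*6)*(1/33) = 27*(1/33) = 9/11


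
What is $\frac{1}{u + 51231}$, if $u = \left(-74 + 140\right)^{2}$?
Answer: $\frac{1}{55587} \approx 1.799 \cdot 10^{-5}$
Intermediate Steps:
$u = 4356$ ($u = 66^{2} = 4356$)
$\frac{1}{u + 51231} = \frac{1}{4356 + 51231} = \frac{1}{55587}$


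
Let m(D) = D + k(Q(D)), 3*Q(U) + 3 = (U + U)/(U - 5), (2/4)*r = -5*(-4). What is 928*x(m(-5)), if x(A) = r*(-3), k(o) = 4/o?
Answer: -111360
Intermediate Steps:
r = 40 (r = 2*(-5*(-4)) = 2*20 = 40)
Q(U) = -1 + 2*U/(3*(-5 + U)) (Q(U) = -1 + ((U + U)/(U - 5))/3 = -1 + ((2*U)/(-5 + U))/3 = -1 + (2*U/(-5 + U))/3 = -1 + 2*U/(3*(-5 + U)))
m(D) = D + 12*(-5 + D)/(15 - D) (m(D) = D + 4/(((15 - D)/(3*(-5 + D)))) = D + 4*(3*(-5 + D)/(15 - D)) = D + 12*(-5 + D)/(15 - D))
x(A) = -120 (x(A) = 40*(-3) = -120)
928*x(m(-5)) = 928*(-120) = -111360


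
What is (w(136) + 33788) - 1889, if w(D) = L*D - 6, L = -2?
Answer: 31621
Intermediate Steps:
w(D) = -6 - 2*D (w(D) = -2*D - 6 = -6 - 2*D)
(w(136) + 33788) - 1889 = ((-6 - 2*136) + 33788) - 1889 = ((-6 - 272) + 33788) - 1889 = (-278 + 33788) - 1889 = 33510 - 1889 = 31621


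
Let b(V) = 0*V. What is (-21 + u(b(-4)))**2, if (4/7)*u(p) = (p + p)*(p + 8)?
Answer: 441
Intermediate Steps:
b(V) = 0
u(p) = 7*p*(8 + p)/2 (u(p) = 7*((p + p)*(p + 8))/4 = 7*((2*p)*(8 + p))/4 = 7*(2*p*(8 + p))/4 = 7*p*(8 + p)/2)
(-21 + u(b(-4)))**2 = (-21 + (7/2)*0*(8 + 0))**2 = (-21 + (7/2)*0*8)**2 = (-21 + 0)**2 = (-21)**2 = 441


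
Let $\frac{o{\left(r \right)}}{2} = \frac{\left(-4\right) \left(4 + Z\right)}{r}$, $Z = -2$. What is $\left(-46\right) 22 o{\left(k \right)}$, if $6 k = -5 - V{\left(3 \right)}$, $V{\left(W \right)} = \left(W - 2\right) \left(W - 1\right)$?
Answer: $- \frac{97152}{7} \approx -13879.0$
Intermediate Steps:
$V{\left(W \right)} = \left(-1 + W\right) \left(-2 + W\right)$ ($V{\left(W \right)} = \left(-2 + W\right) \left(-1 + W\right) = \left(-1 + W\right) \left(-2 + W\right)$)
$k = - \frac{7}{6}$ ($k = \frac{-5 - \left(2 + 3^{2} - 9\right)}{6} = \frac{-5 - \left(2 + 9 - 9\right)}{6} = \frac{-5 - 2}{6} = \frac{1}{6} \left(-7\right) = - \frac{7}{6} \approx -1.1667$)
$o{\left(r \right)} = - \frac{16}{r}$ ($o{\left(r \right)} = 2 \frac{\left(-4\right) \left(4 - 2\right)}{r} = 2 \frac{\left(-4\right) 2}{r} = 2 \left(- \frac{8}{r}\right) = - \frac{16}{r}$)
$\left(-46\right) 22 o{\left(k \right)} = \left(-46\right) 22 \left(- \frac{16}{- \frac{7}{6}}\right) = - 1012 \left(\left(-16\right) \left(- \frac{6}{7}\right)\right) = \left(-1012\right) \frac{96}{7} = - \frac{97152}{7}$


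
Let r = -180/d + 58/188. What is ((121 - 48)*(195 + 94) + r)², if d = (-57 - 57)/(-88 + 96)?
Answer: 1421467421736609/3189796 ≈ 4.4563e+8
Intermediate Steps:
d = -57/4 (d = -114/8 = -114*⅛ = -57/4 ≈ -14.250)
r = 23111/1786 (r = -180/(-57/4) + 58/188 = -180*(-4/57) + 58*(1/188) = 240/19 + 29/94 = 23111/1786 ≈ 12.940)
((121 - 48)*(195 + 94) + r)² = ((121 - 48)*(195 + 94) + 23111/1786)² = (73*289 + 23111/1786)² = (21097 + 23111/1786)² = (37702353/1786)² = 1421467421736609/3189796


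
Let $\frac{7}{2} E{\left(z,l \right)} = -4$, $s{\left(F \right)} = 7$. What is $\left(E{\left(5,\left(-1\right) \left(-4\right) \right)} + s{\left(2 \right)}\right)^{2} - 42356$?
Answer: $- \frac{2073763}{49} \approx -42322.0$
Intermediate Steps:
$E{\left(z,l \right)} = - \frac{8}{7}$ ($E{\left(z,l \right)} = \frac{2}{7} \left(-4\right) = - \frac{8}{7}$)
$\left(E{\left(5,\left(-1\right) \left(-4\right) \right)} + s{\left(2 \right)}\right)^{2} - 42356 = \left(- \frac{8}{7} + 7\right)^{2} - 42356 = \left(\frac{41}{7}\right)^{2} - 42356 = \frac{1681}{49} - 42356 = - \frac{2073763}{49}$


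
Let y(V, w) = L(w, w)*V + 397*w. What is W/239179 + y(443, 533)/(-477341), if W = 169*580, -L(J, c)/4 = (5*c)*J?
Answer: 602016547617901/114169943039 ≈ 5273.0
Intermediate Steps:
L(J, c) = -20*J*c (L(J, c) = -4*5*c*J = -20*J*c)
y(V, w) = 397*w - 20*V*w² (y(V, w) = (-20*w*w)*V + 397*w = (-20*w²)*V + 397*w = -20*V*w² + 397*w = 397*w - 20*V*w²)
W = 98020
W/239179 + y(443, 533)/(-477341) = 98020/239179 + (533*(397 - 20*443*533))/(-477341) = 98020*(1/239179) + (533*(397 - 4722380))*(-1/477341) = 98020/239179 + (533*(-4721983))*(-1/477341) = 98020/239179 - 2516816939*(-1/477341) = 98020/239179 + 2516816939/477341 = 602016547617901/114169943039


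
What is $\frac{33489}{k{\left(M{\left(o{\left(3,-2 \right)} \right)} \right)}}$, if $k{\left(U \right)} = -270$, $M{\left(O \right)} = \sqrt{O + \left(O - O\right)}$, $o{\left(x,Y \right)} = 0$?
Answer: $- \frac{3721}{30} \approx -124.03$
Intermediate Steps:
$M{\left(O \right)} = \sqrt{O}$ ($M{\left(O \right)} = \sqrt{O + 0} = \sqrt{O}$)
$\frac{33489}{k{\left(M{\left(o{\left(3,-2 \right)} \right)} \right)}} = \frac{33489}{-270} = 33489 \left(- \frac{1}{270}\right) = - \frac{3721}{30}$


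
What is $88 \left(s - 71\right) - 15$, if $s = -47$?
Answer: $-10399$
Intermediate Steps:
$88 \left(s - 71\right) - 15 = 88 \left(-47 - 71\right) - 15 = 88 \left(-118\right) - 15 = -10384 - 15 = -10399$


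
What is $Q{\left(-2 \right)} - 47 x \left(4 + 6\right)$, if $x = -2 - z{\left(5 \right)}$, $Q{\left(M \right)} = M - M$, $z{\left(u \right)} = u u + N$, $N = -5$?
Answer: $10340$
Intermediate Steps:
$z{\left(u \right)} = -5 + u^{2}$ ($z{\left(u \right)} = u u - 5 = u^{2} - 5 = -5 + u^{2}$)
$Q{\left(M \right)} = 0$
$x = -22$ ($x = -2 - \left(-5 + 5^{2}\right) = -2 - \left(-5 + 25\right) = -2 - 20 = -22$)
$Q{\left(-2 \right)} - 47 x \left(4 + 6\right) = 0 - 47 \left(- 22 \left(4 + 6\right)\right) = 0 - 47 \left(\left(-22\right) 10\right) = 0 - -10340 = 0 + 10340 = 10340$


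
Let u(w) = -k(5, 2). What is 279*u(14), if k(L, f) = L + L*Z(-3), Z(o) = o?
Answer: 2790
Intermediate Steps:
k(L, f) = -2*L (k(L, f) = L + L*(-3) = L - 3*L = -2*L)
u(w) = 10 (u(w) = -(-2)*5 = -1*(-10) = 10)
279*u(14) = 279*10 = 2790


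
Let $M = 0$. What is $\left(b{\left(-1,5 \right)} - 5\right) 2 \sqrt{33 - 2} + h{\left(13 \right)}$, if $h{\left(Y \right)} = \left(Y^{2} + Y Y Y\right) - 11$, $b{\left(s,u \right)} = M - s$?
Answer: $2355 - 8 \sqrt{31} \approx 2310.5$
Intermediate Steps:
$b{\left(s,u \right)} = - s$ ($b{\left(s,u \right)} = 0 - s = - s$)
$h{\left(Y \right)} = -11 + Y^{2} + Y^{3}$ ($h{\left(Y \right)} = \left(Y^{2} + Y^{2} Y\right) - 11 = \left(Y^{2} + Y^{3}\right) - 11 = -11 + Y^{2} + Y^{3}$)
$\left(b{\left(-1,5 \right)} - 5\right) 2 \sqrt{33 - 2} + h{\left(13 \right)} = \left(\left(-1\right) \left(-1\right) - 5\right) 2 \sqrt{33 - 2} + \left(-11 + 13^{2} + 13^{3}\right) = \left(1 - 5\right) 2 \sqrt{31} + \left(-11 + 169 + 2197\right) = \left(-4\right) 2 \sqrt{31} + 2355 = - 8 \sqrt{31} + 2355 = 2355 - 8 \sqrt{31}$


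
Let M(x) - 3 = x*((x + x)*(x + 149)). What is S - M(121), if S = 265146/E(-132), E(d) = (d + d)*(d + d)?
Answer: -91837712897/11616 ≈ -7.9061e+6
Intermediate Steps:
E(d) = 4*d**2 (E(d) = (2*d)*(2*d) = 4*d**2)
S = 44191/11616 (S = 265146/((4*(-132)**2)) = 265146/((4*17424)) = 265146/69696 = 265146*(1/69696) = 44191/11616 ≈ 3.8043)
M(x) = 3 + 2*x**2*(149 + x) (M(x) = 3 + x*((x + x)*(x + 149)) = 3 + x*((2*x)*(149 + x)) = 3 + x*(2*x*(149 + x)) = 3 + 2*x**2*(149 + x))
S - M(121) = 44191/11616 - (3 + 2*121**3 + 298*121**2) = 44191/11616 - (3 + 2*1771561 + 298*14641) = 44191/11616 - (3 + 3543122 + 4363018) = 44191/11616 - 1*7906143 = 44191/11616 - 7906143 = -91837712897/11616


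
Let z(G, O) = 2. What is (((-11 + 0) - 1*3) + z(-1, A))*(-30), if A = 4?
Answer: 360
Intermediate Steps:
(((-11 + 0) - 1*3) + z(-1, A))*(-30) = (((-11 + 0) - 1*3) + 2)*(-30) = ((-11 - 3) + 2)*(-30) = (-14 + 2)*(-30) = -12*(-30) = 360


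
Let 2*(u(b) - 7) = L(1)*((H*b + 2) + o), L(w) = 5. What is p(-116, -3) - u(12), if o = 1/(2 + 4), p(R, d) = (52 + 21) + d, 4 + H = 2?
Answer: 1411/12 ≈ 117.58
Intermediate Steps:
H = -2 (H = -4 + 2 = -2)
p(R, d) = 73 + d
o = ⅙ (o = 1/6 = ⅙ ≈ 0.16667)
u(b) = 149/12 - 5*b (u(b) = 7 + (5*((-2*b + 2) + ⅙))/2 = 7 + (5*((2 - 2*b) + ⅙))/2 = 7 + (5*(13/6 - 2*b))/2 = 7 + (65/6 - 10*b)/2 = 7 + (65/12 - 5*b) = 149/12 - 5*b)
p(-116, -3) - u(12) = (73 - 3) - (149/12 - 5*12) = 70 - (149/12 - 60) = 70 - 1*(-571/12) = 70 + 571/12 = 1411/12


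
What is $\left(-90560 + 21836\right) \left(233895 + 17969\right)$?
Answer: $-17309101536$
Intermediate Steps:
$\left(-90560 + 21836\right) \left(233895 + 17969\right) = \left(-68724\right) 251864 = -17309101536$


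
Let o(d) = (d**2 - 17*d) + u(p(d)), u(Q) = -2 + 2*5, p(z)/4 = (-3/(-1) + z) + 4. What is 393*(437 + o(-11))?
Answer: 295929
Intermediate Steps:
p(z) = 28 + 4*z (p(z) = 4*((-3/(-1) + z) + 4) = 4*((-3*(-1) + z) + 4) = 4*((3 + z) + 4) = 4*(7 + z) = 28 + 4*z)
u(Q) = 8 (u(Q) = -2 + 10 = 8)
o(d) = 8 + d**2 - 17*d (o(d) = (d**2 - 17*d) + 8 = 8 + d**2 - 17*d)
393*(437 + o(-11)) = 393*(437 + (8 + (-11)**2 - 17*(-11))) = 393*(437 + (8 + 121 + 187)) = 393*(437 + 316) = 393*753 = 295929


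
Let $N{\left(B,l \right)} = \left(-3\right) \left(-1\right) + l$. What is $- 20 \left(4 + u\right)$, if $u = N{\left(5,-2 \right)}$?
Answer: $-100$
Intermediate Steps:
$N{\left(B,l \right)} = 3 + l$
$u = 1$ ($u = 3 - 2 = 1$)
$- 20 \left(4 + u\right) = - 20 \left(4 + 1\right) = \left(-20\right) 5 = -100$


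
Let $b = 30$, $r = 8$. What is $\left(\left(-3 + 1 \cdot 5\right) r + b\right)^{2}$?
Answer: $2116$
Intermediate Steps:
$\left(\left(-3 + 1 \cdot 5\right) r + b\right)^{2} = \left(\left(-3 + 1 \cdot 5\right) 8 + 30\right)^{2} = \left(\left(-3 + 5\right) 8 + 30\right)^{2} = \left(2 \cdot 8 + 30\right)^{2} = \left(16 + 30\right)^{2} = 46^{2} = 2116$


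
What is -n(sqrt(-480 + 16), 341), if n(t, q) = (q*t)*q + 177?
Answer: -177 - 465124*I*sqrt(29) ≈ -177.0 - 2.5048e+6*I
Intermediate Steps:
n(t, q) = 177 + t*q**2 (n(t, q) = t*q**2 + 177 = 177 + t*q**2)
-n(sqrt(-480 + 16), 341) = -(177 + sqrt(-480 + 16)*341**2) = -(177 + sqrt(-464)*116281) = -(177 + (4*I*sqrt(29))*116281) = -(177 + 465124*I*sqrt(29)) = -177 - 465124*I*sqrt(29)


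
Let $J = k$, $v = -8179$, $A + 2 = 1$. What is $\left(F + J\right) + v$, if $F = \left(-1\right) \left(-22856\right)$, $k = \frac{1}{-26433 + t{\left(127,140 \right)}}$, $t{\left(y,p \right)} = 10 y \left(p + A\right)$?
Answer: $\frac{2202973670}{150097} \approx 14677.0$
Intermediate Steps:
$A = -1$ ($A = -2 + 1 = -1$)
$t{\left(y,p \right)} = 10 y \left(-1 + p\right)$ ($t{\left(y,p \right)} = 10 y \left(p - 1\right) = 10 y \left(-1 + p\right)$)
$k = \frac{1}{150097}$ ($k = \frac{1}{-26433 + 10 \cdot 127 \left(-1 + 140\right)} = \frac{1}{-26433 + 10 \cdot 127 \cdot 139} = \frac{1}{-26433 + 176530} = \frac{1}{150097} \approx 6.6624 \cdot 10^{-6}$)
$F = 22856$
$J = \frac{1}{150097} \approx 6.6624 \cdot 10^{-6}$
$\left(F + J\right) + v = \left(22856 + \frac{1}{150097}\right) - 8179 = \frac{3430617033}{150097} - 8179 = \frac{2202973670}{150097}$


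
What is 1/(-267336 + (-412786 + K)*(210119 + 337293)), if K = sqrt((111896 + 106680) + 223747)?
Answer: -118678717/26817080887390638803 - 410559*sqrt(1003)/1823561500342563438604 ≈ -4.4326e-12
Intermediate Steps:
K = 21*sqrt(1003) (K = sqrt(218576 + 223747) = sqrt(442323) = 21*sqrt(1003) ≈ 665.07)
1/(-267336 + (-412786 + K)*(210119 + 337293)) = 1/(-267336 + (-412786 + 21*sqrt(1003))*(210119 + 337293)) = 1/(-267336 + (-412786 + 21*sqrt(1003))*547412) = 1/(-267336 + (-225964009832 + 11495652*sqrt(1003))) = 1/(-225964277168 + 11495652*sqrt(1003))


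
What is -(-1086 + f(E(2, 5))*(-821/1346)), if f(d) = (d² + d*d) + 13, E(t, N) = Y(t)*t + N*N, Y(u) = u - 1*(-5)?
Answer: 3969911/1346 ≈ 2949.4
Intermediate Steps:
Y(u) = 5 + u (Y(u) = u + 5 = 5 + u)
E(t, N) = N² + t*(5 + t) (E(t, N) = (5 + t)*t + N*N = t*(5 + t) + N² = N² + t*(5 + t))
f(d) = 13 + 2*d² (f(d) = (d² + d²) + 13 = 2*d² + 13 = 13 + 2*d²)
-(-1086 + f(E(2, 5))*(-821/1346)) = -(-1086 + (13 + 2*(5² + 2*(5 + 2))²)*(-821/1346)) = -(-1086 + (13 + 2*(25 + 2*7)²)*(-821*1/1346)) = -(-1086 + (13 + 2*(25 + 14)²)*(-821/1346)) = -(-1086 + (13 + 2*39²)*(-821/1346)) = -(-1086 + (13 + 2*1521)*(-821/1346)) = -(-1086 + (13 + 3042)*(-821/1346)) = -(-1086 + 3055*(-821/1346)) = -(-1086 - 2508155/1346) = -1*(-3969911/1346) = 3969911/1346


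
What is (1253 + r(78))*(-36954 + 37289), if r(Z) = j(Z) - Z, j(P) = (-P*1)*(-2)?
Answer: 445885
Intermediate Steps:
j(P) = 2*P (j(P) = -P*(-2) = 2*P)
r(Z) = Z (r(Z) = 2*Z - Z = Z)
(1253 + r(78))*(-36954 + 37289) = (1253 + 78)*(-36954 + 37289) = 1331*335 = 445885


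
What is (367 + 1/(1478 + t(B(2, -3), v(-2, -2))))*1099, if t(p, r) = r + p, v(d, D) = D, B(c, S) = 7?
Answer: 598143938/1483 ≈ 4.0333e+5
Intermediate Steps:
t(p, r) = p + r
(367 + 1/(1478 + t(B(2, -3), v(-2, -2))))*1099 = (367 + 1/(1478 + (7 - 2)))*1099 = (367 + 1/(1478 + 5))*1099 = (367 + 1/1483)*1099 = (544262/1483)*1099 = 598143938/1483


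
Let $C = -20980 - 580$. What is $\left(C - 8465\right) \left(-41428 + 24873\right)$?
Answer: $497063875$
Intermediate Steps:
$C = -21560$ ($C = -20980 - 580 = -21560$)
$\left(C - 8465\right) \left(-41428 + 24873\right) = \left(-21560 - 8465\right) \left(-41428 + 24873\right) = \left(-30025\right) \left(-16555\right) = 497063875$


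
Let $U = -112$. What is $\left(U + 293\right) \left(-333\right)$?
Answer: $-60273$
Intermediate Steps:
$\left(U + 293\right) \left(-333\right) = \left(-112 + 293\right) \left(-333\right) = 181 \left(-333\right) = -60273$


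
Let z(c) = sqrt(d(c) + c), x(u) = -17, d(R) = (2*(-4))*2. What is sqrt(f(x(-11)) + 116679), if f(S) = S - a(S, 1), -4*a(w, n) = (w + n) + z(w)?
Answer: sqrt(466632 + I*sqrt(33))/2 ≈ 341.55 + 0.0021024*I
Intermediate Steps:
d(R) = -16 (d(R) = -8*2 = -16)
z(c) = sqrt(-16 + c)
a(w, n) = -n/4 - w/4 - sqrt(-16 + w)/4 (a(w, n) = -((w + n) + sqrt(-16 + w))/4 = -((n + w) + sqrt(-16 + w))/4 = -(n + w + sqrt(-16 + w))/4 = -n/4 - w/4 - sqrt(-16 + w)/4)
f(S) = 1/4 + sqrt(-16 + S)/4 + 5*S/4 (f(S) = S - (-1/4*1 - S/4 - sqrt(-16 + S)/4) = S - (-1/4 - S/4 - sqrt(-16 + S)/4) = S + (1/4 + S/4 + sqrt(-16 + S)/4) = 1/4 + sqrt(-16 + S)/4 + 5*S/4)
sqrt(f(x(-11)) + 116679) = sqrt((1/4 + sqrt(-16 - 17)/4 + (5/4)*(-17)) + 116679) = sqrt((1/4 + sqrt(-33)/4 - 85/4) + 116679) = sqrt((1/4 + (I*sqrt(33))/4 - 85/4) + 116679) = sqrt((1/4 + I*sqrt(33)/4 - 85/4) + 116679) = sqrt((-21 + I*sqrt(33)/4) + 116679) = sqrt(116658 + I*sqrt(33)/4)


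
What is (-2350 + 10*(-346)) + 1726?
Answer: -4084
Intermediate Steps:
(-2350 + 10*(-346)) + 1726 = (-2350 - 3460) + 1726 = -5810 + 1726 = -4084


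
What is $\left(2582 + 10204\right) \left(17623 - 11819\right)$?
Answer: $74209944$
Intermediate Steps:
$\left(2582 + 10204\right) \left(17623 - 11819\right) = 12786 \cdot 5804 = 74209944$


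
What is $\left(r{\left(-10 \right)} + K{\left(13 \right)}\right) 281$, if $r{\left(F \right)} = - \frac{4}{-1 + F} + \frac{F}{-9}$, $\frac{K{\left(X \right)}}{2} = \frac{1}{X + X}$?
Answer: $\frac{561157}{1287} \approx 436.02$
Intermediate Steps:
$K{\left(X \right)} = \frac{1}{X}$ ($K{\left(X \right)} = \frac{2}{X + X} = \frac{2}{2 X} = 2 \frac{1}{2 X} = \frac{1}{X}$)
$r{\left(F \right)} = - \frac{4}{-1 + F} - \frac{F}{9}$ ($r{\left(F \right)} = - \frac{4}{-1 + F} + F \left(- \frac{1}{9}\right) = - \frac{4}{-1 + F} - \frac{F}{9}$)
$\left(r{\left(-10 \right)} + K{\left(13 \right)}\right) 281 = \left(\frac{-36 - 10 - \left(-10\right)^{2}}{9 \left(-1 - 10\right)} + \frac{1}{13}\right) 281 = \left(\frac{-36 - 10 - 100}{9 \left(-11\right)} + \frac{1}{13}\right) 281 = \left(\frac{1}{9} \left(- \frac{1}{11}\right) \left(-36 - 10 - 100\right) + \frac{1}{13}\right) 281 = \left(\frac{1}{9} \left(- \frac{1}{11}\right) \left(-146\right) + \frac{1}{13}\right) 281 = \left(\frac{146}{99} + \frac{1}{13}\right) 281 = \frac{1997}{1287} \cdot 281 = \frac{561157}{1287}$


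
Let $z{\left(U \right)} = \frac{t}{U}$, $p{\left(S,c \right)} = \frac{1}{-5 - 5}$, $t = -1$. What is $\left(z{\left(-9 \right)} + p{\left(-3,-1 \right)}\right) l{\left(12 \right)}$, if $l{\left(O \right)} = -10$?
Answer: $- \frac{1}{9} \approx -0.11111$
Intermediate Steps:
$p{\left(S,c \right)} = - \frac{1}{10}$ ($p{\left(S,c \right)} = \frac{1}{-10} = - \frac{1}{10}$)
$z{\left(U \right)} = - \frac{1}{U}$
$\left(z{\left(-9 \right)} + p{\left(-3,-1 \right)}\right) l{\left(12 \right)} = \left(- \frac{1}{-9} - \frac{1}{10}\right) \left(-10\right) = \left(\left(-1\right) \left(- \frac{1}{9}\right) - \frac{1}{10}\right) \left(-10\right) = \left(\frac{1}{9} - \frac{1}{10}\right) \left(-10\right) = \frac{1}{90} \left(-10\right) = - \frac{1}{9}$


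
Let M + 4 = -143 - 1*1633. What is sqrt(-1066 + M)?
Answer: I*sqrt(2846) ≈ 53.348*I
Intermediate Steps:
M = -1780 (M = -4 + (-143 - 1*1633) = -4 + (-143 - 1633) = -4 - 1776 = -1780)
sqrt(-1066 + M) = sqrt(-1066 - 1780) = sqrt(-2846) = I*sqrt(2846)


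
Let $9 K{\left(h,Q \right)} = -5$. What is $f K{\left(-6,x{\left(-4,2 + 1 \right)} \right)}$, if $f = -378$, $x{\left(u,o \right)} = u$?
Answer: $210$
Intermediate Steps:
$K{\left(h,Q \right)} = - \frac{5}{9}$ ($K{\left(h,Q \right)} = \frac{1}{9} \left(-5\right) = - \frac{5}{9}$)
$f K{\left(-6,x{\left(-4,2 + 1 \right)} \right)} = \left(-378\right) \left(- \frac{5}{9}\right) = 210$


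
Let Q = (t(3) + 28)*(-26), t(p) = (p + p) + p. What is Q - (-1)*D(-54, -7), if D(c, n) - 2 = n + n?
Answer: -974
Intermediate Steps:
D(c, n) = 2 + 2*n (D(c, n) = 2 + (n + n) = 2 + 2*n)
t(p) = 3*p (t(p) = 2*p + p = 3*p)
Q = -962 (Q = (3*3 + 28)*(-26) = (9 + 28)*(-26) = 37*(-26) = -962)
Q - (-1)*D(-54, -7) = -962 - (-1)*(2 + 2*(-7)) = -962 - (-1)*(2 - 14) = -962 - (-1)*(-12) = -962 - 1*12 = -962 - 12 = -974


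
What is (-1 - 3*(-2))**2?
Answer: 25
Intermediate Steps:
(-1 - 3*(-2))**2 = (-1 + 6)**2 = 5**2 = 25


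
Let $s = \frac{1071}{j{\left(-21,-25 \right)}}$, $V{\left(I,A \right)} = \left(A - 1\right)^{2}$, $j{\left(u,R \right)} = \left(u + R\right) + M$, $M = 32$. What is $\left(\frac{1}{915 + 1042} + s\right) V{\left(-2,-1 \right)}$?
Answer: $- \frac{598838}{1957} \approx -306.0$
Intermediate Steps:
$j{\left(u,R \right)} = 32 + R + u$ ($j{\left(u,R \right)} = \left(u + R\right) + 32 = \left(R + u\right) + 32 = 32 + R + u$)
$V{\left(I,A \right)} = \left(-1 + A\right)^{2}$
$s = - \frac{153}{2}$ ($s = \frac{1071}{32 - 25 - 21} = \frac{1071}{-14} = 1071 \left(- \frac{1}{14}\right) = - \frac{153}{2} \approx -76.5$)
$\left(\frac{1}{915 + 1042} + s\right) V{\left(-2,-1 \right)} = \left(\frac{1}{915 + 1042} - \frac{153}{2}\right) \left(-1 - 1\right)^{2} = \left(\frac{1}{1957} - \frac{153}{2}\right) \left(-2\right)^{2} = \left(\frac{1}{1957} - \frac{153}{2}\right) 4 = \left(- \frac{299419}{3914}\right) 4 = - \frac{598838}{1957}$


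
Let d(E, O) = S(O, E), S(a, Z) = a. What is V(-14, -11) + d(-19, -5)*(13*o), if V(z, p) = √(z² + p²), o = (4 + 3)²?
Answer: -3185 + √317 ≈ -3167.2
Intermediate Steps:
o = 49 (o = 7² = 49)
d(E, O) = O
V(z, p) = √(p² + z²)
V(-14, -11) + d(-19, -5)*(13*o) = √((-11)² + (-14)²) - 65*49 = √(121 + 196) - 5*637 = √317 - 3185 = -3185 + √317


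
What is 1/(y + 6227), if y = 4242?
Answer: 1/10469 ≈ 9.5520e-5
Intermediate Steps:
1/(y + 6227) = 1/(4242 + 6227) = 1/10469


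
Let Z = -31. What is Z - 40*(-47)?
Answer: 1849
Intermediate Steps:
Z - 40*(-47) = -31 - 40*(-47) = -31 + 1880 = 1849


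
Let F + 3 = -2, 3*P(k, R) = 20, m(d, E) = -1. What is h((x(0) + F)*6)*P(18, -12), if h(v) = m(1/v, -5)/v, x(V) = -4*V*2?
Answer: 2/9 ≈ 0.22222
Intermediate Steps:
P(k, R) = 20/3 (P(k, R) = (1/3)*20 = 20/3)
F = -5 (F = -3 - 2 = -5)
x(V) = -8*V
h(v) = -1/v
h((x(0) + F)*6)*P(18, -12) = -1/((-8*0 - 5)*6)*(20/3) = -1/((0 - 5)*6)*(20/3) = -1/((-5*6))*(20/3) = -1/(-30)*(20/3) = -1*(-1/30)*(20/3) = (1/30)*(20/3) = 2/9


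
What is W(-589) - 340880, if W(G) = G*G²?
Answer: -204677349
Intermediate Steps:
W(G) = G³
W(-589) - 340880 = (-589)³ - 340880 = -204336469 - 340880 = -204677349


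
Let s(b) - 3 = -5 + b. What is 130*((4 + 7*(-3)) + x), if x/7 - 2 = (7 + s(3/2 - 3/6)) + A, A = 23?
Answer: 26000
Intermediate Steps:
s(b) = -2 + b (s(b) = 3 + (-5 + b) = -2 + b)
x = 217 (x = 14 + 7*((7 + (-2 + (3/2 - 3/6))) + 23) = 14 + 7*((7 + (-2 + (3*(½) - 3*⅙))) + 23) = 14 + 7*((7 + (-2 + (3/2 - ½))) + 23) = 14 + 7*((7 + (-2 + 1)) + 23) = 14 + 7*((7 - 1) + 23) = 14 + 7*(6 + 23) = 14 + 7*29 = 14 + 203 = 217)
130*((4 + 7*(-3)) + x) = 130*((4 + 7*(-3)) + 217) = 130*((4 - 21) + 217) = 130*(-17 + 217) = 130*200 = 26000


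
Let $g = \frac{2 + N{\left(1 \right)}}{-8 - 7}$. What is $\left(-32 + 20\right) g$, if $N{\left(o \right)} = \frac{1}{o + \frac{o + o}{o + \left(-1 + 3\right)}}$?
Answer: $\frac{52}{25} \approx 2.08$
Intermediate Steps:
$N{\left(o \right)} = \frac{1}{o + \frac{2 o}{2 + o}}$ ($N{\left(o \right)} = \frac{1}{o + \frac{2 o}{o + 2}} = \frac{1}{o + \frac{2 o}{2 + o}}$)
$g = - \frac{13}{75}$ ($g = \frac{2 + \frac{2 + 1}{1 \left(4 + 1\right)}}{-8 - 7} = \frac{2 + 1 \cdot \frac{1}{5} \cdot 3}{-15} = \left(2 + 1 \cdot \frac{1}{5} \cdot 3\right) \left(- \frac{1}{15}\right) = \left(2 + \frac{3}{5}\right) \left(- \frac{1}{15}\right) = \frac{13}{5} \left(- \frac{1}{15}\right) = - \frac{13}{75} \approx -0.17333$)
$\left(-32 + 20\right) g = \left(-32 + 20\right) \left(- \frac{13}{75}\right) = \left(-12\right) \left(- \frac{13}{75}\right) = \frac{52}{25}$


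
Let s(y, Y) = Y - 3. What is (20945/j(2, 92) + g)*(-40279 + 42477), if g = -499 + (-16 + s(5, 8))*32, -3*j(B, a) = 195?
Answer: -33523896/13 ≈ -2.5788e+6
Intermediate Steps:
s(y, Y) = -3 + Y
j(B, a) = -65 (j(B, a) = -⅓*195 = -65)
g = -851 (g = -499 + (-16 + (-3 + 8))*32 = -499 + (-16 + 5)*32 = -499 - 11*32 = -499 - 352 = -851)
(20945/j(2, 92) + g)*(-40279 + 42477) = (20945/(-65) - 851)*(-40279 + 42477) = (20945*(-1/65) - 851)*2198 = (-4189/13 - 851)*2198 = -15252/13*2198 = -33523896/13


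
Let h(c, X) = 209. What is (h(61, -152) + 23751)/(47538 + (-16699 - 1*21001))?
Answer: 11980/4919 ≈ 2.4355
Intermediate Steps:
(h(61, -152) + 23751)/(47538 + (-16699 - 1*21001)) = (209 + 23751)/(47538 + (-16699 - 1*21001)) = 23960/(47538 + (-16699 - 21001)) = 23960/(47538 - 37700) = 23960/9838 = 23960*(1/9838) = 11980/4919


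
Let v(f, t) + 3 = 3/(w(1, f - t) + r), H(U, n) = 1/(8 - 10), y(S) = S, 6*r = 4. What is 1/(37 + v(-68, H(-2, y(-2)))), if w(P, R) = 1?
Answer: 5/179 ≈ 0.027933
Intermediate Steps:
r = ⅔ (r = (⅙)*4 = ⅔ ≈ 0.66667)
H(U, n) = -½ (H(U, n) = 1/(-2) = -½)
v(f, t) = -6/5 (v(f, t) = -3 + 3/(1 + ⅔) = -3 + 3/(5/3) = -3 + 3*(⅗) = -3 + 9/5 = -6/5)
1/(37 + v(-68, H(-2, y(-2)))) = 1/(37 - 6/5) = 1/(179/5) = 5/179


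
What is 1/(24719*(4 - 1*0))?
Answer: 1/98876 ≈ 1.0114e-5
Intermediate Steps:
1/(24719*(4 - 1*0)) = 1/(24719*(4 + 0)) = 1/(24719*4) = 1/98876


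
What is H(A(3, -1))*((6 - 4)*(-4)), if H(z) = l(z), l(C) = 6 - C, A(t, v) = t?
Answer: -24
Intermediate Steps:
H(z) = 6 - z
H(A(3, -1))*((6 - 4)*(-4)) = (6 - 1*3)*((6 - 4)*(-4)) = (6 - 3)*(2*(-4)) = 3*(-8) = -24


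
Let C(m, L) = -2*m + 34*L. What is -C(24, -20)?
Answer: 728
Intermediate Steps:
-C(24, -20) = -(-2*24 + 34*(-20)) = -(-48 - 680) = -1*(-728) = 728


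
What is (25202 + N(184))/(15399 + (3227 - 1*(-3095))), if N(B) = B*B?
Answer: 59058/21721 ≈ 2.7189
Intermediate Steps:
N(B) = B**2
(25202 + N(184))/(15399 + (3227 - 1*(-3095))) = (25202 + 184**2)/(15399 + (3227 - 1*(-3095))) = (25202 + 33856)/(15399 + (3227 + 3095)) = 59058/(15399 + 6322) = 59058/21721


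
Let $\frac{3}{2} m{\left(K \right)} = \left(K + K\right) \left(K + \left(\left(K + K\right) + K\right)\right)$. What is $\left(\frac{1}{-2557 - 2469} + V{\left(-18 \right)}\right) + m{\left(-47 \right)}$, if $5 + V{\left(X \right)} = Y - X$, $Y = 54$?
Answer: $\frac{178649167}{15078} \approx 11848.0$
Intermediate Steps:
$m{\left(K \right)} = \frac{16 K^{2}}{3}$ ($m{\left(K \right)} = \frac{2 \left(K + K\right) \left(K + \left(\left(K + K\right) + K\right)\right)}{3} = \frac{2 \cdot 2 K \left(K + \left(2 K + K\right)\right)}{3} = \frac{2 \cdot 2 K \left(K + 3 K\right)}{3} = \frac{2 \cdot 2 K 4 K}{3} = \frac{2 \cdot 8 K^{2}}{3} = \frac{16 K^{2}}{3}$)
$V{\left(X \right)} = 49 - X$ ($V{\left(X \right)} = -5 - \left(-54 + X\right) = 49 - X$)
$\left(\frac{1}{-2557 - 2469} + V{\left(-18 \right)}\right) + m{\left(-47 \right)} = \left(\frac{1}{-2557 - 2469} + \left(49 - -18\right)\right) + \frac{16 \left(-47\right)^{2}}{3} = \left(\frac{1}{-5026} + \left(49 + 18\right)\right) + \frac{16}{3} \cdot 2209 = \left(- \frac{1}{5026} + 67\right) + \frac{35344}{3} = \frac{336741}{5026} + \frac{35344}{3} = \frac{178649167}{15078}$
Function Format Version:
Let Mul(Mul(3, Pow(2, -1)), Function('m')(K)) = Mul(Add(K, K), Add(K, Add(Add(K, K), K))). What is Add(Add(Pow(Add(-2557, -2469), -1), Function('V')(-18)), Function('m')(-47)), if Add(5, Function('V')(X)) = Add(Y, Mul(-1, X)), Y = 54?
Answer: Rational(178649167, 15078) ≈ 11848.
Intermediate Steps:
Function('m')(K) = Mul(Rational(16, 3), Pow(K, 2)) (Function('m')(K) = Mul(Rational(2, 3), Mul(Add(K, K), Add(K, Add(Add(K, K), K)))) = Mul(Rational(2, 3), Mul(Mul(2, K), Add(K, Add(Mul(2, K), K)))) = Mul(Rational(2, 3), Mul(Mul(2, K), Add(K, Mul(3, K)))) = Mul(Rational(2, 3), Mul(Mul(2, K), Mul(4, K))) = Mul(Rational(2, 3), Mul(8, Pow(K, 2))) = Mul(Rational(16, 3), Pow(K, 2)))
Function('V')(X) = Add(49, Mul(-1, X)) (Function('V')(X) = Add(-5, Add(54, Mul(-1, X))) = Add(49, Mul(-1, X)))
Add(Add(Pow(Add(-2557, -2469), -1), Function('V')(-18)), Function('m')(-47)) = Add(Add(Pow(Add(-2557, -2469), -1), Add(49, Mul(-1, -18))), Mul(Rational(16, 3), Pow(-47, 2))) = Add(Add(Pow(-5026, -1), Add(49, 18)), Mul(Rational(16, 3), 2209)) = Add(Add(Rational(-1, 5026), 67), Rational(35344, 3)) = Add(Rational(336741, 5026), Rational(35344, 3)) = Rational(178649167, 15078)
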